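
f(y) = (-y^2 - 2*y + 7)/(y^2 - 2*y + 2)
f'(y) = (2 - 2*y)*(-y^2 - 2*y + 7)/(y^2 - 2*y + 2)^2 + (-2*y - 2)/(y^2 - 2*y + 2) = 2*(2*y^2 - 9*y + 5)/(y^4 - 4*y^3 + 8*y^2 - 8*y + 4)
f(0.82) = 4.54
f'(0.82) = -1.94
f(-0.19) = 3.04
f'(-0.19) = 2.32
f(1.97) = -0.42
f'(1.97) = -2.64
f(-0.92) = 1.71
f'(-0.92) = 1.36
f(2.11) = -0.75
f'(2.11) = -2.04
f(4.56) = -1.68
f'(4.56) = 0.06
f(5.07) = -1.64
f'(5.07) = 0.07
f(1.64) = 0.73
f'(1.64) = -4.41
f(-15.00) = -0.73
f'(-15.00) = 0.02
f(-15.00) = -0.73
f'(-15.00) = 0.02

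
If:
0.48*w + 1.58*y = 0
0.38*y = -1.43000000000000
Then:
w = 12.39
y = -3.76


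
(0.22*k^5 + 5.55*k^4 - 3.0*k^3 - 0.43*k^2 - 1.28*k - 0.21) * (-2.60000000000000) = -0.572*k^5 - 14.43*k^4 + 7.8*k^3 + 1.118*k^2 + 3.328*k + 0.546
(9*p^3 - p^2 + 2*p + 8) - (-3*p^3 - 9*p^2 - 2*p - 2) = 12*p^3 + 8*p^2 + 4*p + 10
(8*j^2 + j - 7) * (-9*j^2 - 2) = -72*j^4 - 9*j^3 + 47*j^2 - 2*j + 14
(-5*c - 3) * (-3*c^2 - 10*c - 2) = 15*c^3 + 59*c^2 + 40*c + 6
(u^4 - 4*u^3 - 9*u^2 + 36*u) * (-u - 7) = -u^5 - 3*u^4 + 37*u^3 + 27*u^2 - 252*u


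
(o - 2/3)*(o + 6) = o^2 + 16*o/3 - 4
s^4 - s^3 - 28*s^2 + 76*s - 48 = (s - 4)*(s - 2)*(s - 1)*(s + 6)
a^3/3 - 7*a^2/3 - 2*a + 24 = (a/3 + 1)*(a - 6)*(a - 4)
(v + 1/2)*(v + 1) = v^2 + 3*v/2 + 1/2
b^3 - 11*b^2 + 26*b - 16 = (b - 8)*(b - 2)*(b - 1)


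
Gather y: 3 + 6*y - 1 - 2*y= 4*y + 2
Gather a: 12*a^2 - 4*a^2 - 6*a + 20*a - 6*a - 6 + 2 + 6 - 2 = 8*a^2 + 8*a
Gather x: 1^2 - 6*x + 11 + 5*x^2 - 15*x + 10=5*x^2 - 21*x + 22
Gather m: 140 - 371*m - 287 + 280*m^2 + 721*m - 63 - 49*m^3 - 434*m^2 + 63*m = -49*m^3 - 154*m^2 + 413*m - 210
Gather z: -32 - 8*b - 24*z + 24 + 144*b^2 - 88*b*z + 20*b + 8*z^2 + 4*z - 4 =144*b^2 + 12*b + 8*z^2 + z*(-88*b - 20) - 12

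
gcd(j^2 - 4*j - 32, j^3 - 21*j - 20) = j + 4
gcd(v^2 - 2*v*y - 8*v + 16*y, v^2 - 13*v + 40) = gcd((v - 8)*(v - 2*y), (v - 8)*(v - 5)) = v - 8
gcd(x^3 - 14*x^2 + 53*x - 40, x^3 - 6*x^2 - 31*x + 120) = x - 8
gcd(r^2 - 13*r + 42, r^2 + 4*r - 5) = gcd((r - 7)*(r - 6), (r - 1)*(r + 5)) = 1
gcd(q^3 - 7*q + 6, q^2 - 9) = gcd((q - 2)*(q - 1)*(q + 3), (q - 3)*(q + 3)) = q + 3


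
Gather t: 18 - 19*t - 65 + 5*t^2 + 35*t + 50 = 5*t^2 + 16*t + 3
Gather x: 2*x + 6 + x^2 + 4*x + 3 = x^2 + 6*x + 9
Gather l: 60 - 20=40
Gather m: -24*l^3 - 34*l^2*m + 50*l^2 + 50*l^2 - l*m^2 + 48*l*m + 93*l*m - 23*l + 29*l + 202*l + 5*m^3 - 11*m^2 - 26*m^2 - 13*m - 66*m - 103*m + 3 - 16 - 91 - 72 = -24*l^3 + 100*l^2 + 208*l + 5*m^3 + m^2*(-l - 37) + m*(-34*l^2 + 141*l - 182) - 176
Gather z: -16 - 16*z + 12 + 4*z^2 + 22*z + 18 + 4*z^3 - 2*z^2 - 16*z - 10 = 4*z^3 + 2*z^2 - 10*z + 4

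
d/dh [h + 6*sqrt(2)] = 1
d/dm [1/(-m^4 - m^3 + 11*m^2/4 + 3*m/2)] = 8*(8*m^3 + 6*m^2 - 11*m - 3)/(m^2*(4*m^3 + 4*m^2 - 11*m - 6)^2)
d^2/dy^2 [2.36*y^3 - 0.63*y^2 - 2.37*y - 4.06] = 14.16*y - 1.26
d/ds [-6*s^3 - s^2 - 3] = 2*s*(-9*s - 1)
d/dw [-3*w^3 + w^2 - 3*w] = -9*w^2 + 2*w - 3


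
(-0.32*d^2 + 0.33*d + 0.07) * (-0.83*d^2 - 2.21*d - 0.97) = 0.2656*d^4 + 0.4333*d^3 - 0.477*d^2 - 0.4748*d - 0.0679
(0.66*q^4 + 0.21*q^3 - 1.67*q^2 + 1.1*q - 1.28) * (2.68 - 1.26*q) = -0.8316*q^5 + 1.5042*q^4 + 2.667*q^3 - 5.8616*q^2 + 4.5608*q - 3.4304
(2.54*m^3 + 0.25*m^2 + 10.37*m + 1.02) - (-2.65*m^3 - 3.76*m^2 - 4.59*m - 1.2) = 5.19*m^3 + 4.01*m^2 + 14.96*m + 2.22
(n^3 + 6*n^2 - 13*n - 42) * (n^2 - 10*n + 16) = n^5 - 4*n^4 - 57*n^3 + 184*n^2 + 212*n - 672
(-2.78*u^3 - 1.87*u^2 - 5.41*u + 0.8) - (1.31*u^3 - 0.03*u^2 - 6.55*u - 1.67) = -4.09*u^3 - 1.84*u^2 + 1.14*u + 2.47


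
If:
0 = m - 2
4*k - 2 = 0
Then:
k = 1/2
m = 2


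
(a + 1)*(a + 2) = a^2 + 3*a + 2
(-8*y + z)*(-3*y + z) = 24*y^2 - 11*y*z + z^2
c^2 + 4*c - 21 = (c - 3)*(c + 7)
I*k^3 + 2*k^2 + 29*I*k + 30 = (k - 6*I)*(k + 5*I)*(I*k + 1)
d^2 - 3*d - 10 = (d - 5)*(d + 2)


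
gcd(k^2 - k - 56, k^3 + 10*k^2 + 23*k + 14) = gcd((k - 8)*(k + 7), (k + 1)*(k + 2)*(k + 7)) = k + 7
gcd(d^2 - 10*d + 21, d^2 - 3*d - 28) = d - 7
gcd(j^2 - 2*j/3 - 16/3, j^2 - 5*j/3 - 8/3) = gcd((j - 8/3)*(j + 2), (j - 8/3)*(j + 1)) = j - 8/3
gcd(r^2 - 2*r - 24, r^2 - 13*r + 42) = r - 6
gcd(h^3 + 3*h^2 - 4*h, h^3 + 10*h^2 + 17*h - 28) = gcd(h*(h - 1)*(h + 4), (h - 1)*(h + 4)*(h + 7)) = h^2 + 3*h - 4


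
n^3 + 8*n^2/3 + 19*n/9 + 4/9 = (n + 1/3)*(n + 1)*(n + 4/3)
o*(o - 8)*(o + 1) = o^3 - 7*o^2 - 8*o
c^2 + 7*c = c*(c + 7)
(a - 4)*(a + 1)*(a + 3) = a^3 - 13*a - 12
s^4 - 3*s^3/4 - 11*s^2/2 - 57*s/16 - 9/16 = (s - 3)*(s + 1/4)*(s + 1/2)*(s + 3/2)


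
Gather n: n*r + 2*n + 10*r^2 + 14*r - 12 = n*(r + 2) + 10*r^2 + 14*r - 12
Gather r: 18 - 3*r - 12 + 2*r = 6 - r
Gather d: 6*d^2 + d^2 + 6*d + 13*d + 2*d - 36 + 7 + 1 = 7*d^2 + 21*d - 28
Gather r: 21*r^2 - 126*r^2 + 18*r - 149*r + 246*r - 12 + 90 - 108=-105*r^2 + 115*r - 30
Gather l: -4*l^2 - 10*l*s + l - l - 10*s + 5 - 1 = -4*l^2 - 10*l*s - 10*s + 4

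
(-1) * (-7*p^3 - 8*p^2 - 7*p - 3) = 7*p^3 + 8*p^2 + 7*p + 3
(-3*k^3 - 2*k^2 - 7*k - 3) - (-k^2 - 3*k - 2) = -3*k^3 - k^2 - 4*k - 1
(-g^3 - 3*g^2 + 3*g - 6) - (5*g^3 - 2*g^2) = -6*g^3 - g^2 + 3*g - 6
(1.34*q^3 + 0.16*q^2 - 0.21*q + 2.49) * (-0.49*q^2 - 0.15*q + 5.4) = -0.6566*q^5 - 0.2794*q^4 + 7.3149*q^3 - 0.3246*q^2 - 1.5075*q + 13.446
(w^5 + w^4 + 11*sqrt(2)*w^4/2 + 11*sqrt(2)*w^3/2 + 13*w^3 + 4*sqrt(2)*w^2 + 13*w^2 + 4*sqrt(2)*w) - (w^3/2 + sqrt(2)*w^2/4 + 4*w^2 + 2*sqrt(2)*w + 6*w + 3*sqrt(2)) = w^5 + w^4 + 11*sqrt(2)*w^4/2 + 11*sqrt(2)*w^3/2 + 25*w^3/2 + 15*sqrt(2)*w^2/4 + 9*w^2 - 6*w + 2*sqrt(2)*w - 3*sqrt(2)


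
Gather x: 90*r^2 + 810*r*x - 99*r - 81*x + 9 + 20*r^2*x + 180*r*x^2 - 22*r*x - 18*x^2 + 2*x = 90*r^2 - 99*r + x^2*(180*r - 18) + x*(20*r^2 + 788*r - 79) + 9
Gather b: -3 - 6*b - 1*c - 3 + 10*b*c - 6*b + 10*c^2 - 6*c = b*(10*c - 12) + 10*c^2 - 7*c - 6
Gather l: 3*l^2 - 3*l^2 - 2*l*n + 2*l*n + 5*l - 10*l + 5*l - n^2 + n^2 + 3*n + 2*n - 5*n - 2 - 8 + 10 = 0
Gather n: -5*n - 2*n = -7*n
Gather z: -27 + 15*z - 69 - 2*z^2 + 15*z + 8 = -2*z^2 + 30*z - 88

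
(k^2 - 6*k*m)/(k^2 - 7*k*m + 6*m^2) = k/(k - m)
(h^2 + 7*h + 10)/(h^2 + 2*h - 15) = (h + 2)/(h - 3)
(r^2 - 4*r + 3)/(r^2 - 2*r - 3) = (r - 1)/(r + 1)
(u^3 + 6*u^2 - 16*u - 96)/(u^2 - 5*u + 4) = (u^2 + 10*u + 24)/(u - 1)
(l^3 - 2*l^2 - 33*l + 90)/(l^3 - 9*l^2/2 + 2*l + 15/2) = 2*(l^2 + l - 30)/(2*l^2 - 3*l - 5)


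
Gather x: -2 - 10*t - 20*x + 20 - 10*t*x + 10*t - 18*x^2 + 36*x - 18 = -18*x^2 + x*(16 - 10*t)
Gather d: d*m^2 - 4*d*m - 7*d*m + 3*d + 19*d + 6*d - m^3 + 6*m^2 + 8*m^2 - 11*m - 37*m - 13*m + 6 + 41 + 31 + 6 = d*(m^2 - 11*m + 28) - m^3 + 14*m^2 - 61*m + 84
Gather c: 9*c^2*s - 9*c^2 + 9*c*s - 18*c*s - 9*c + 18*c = c^2*(9*s - 9) + c*(9 - 9*s)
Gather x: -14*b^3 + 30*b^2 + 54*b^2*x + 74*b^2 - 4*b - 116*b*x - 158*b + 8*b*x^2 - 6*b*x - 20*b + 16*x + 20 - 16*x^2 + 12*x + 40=-14*b^3 + 104*b^2 - 182*b + x^2*(8*b - 16) + x*(54*b^2 - 122*b + 28) + 60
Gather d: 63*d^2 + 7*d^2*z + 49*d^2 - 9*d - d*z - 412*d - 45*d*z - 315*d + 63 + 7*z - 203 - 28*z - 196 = d^2*(7*z + 112) + d*(-46*z - 736) - 21*z - 336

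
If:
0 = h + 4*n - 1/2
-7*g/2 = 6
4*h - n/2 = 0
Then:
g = -12/7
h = 1/66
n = 4/33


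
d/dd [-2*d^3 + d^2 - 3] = 2*d*(1 - 3*d)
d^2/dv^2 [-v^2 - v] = -2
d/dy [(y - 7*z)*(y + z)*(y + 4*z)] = 3*y^2 - 4*y*z - 31*z^2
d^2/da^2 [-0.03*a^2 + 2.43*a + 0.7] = -0.0600000000000000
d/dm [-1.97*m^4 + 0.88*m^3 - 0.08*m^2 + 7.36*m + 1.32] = -7.88*m^3 + 2.64*m^2 - 0.16*m + 7.36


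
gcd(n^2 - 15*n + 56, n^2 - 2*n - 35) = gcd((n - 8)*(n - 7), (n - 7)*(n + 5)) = n - 7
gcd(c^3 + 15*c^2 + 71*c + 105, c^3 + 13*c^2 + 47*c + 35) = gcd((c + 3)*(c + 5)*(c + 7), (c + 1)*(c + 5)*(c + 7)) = c^2 + 12*c + 35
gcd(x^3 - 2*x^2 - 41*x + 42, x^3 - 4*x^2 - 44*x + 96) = x + 6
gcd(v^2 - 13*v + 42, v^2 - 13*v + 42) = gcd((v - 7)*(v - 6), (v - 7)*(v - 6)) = v^2 - 13*v + 42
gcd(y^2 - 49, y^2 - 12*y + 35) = y - 7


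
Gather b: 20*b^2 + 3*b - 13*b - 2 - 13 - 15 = 20*b^2 - 10*b - 30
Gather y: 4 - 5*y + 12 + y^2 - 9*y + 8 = y^2 - 14*y + 24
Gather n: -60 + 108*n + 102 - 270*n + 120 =162 - 162*n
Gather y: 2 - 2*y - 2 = -2*y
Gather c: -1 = -1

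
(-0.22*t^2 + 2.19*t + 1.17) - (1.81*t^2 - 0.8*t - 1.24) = -2.03*t^2 + 2.99*t + 2.41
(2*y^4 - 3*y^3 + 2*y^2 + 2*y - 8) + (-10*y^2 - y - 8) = 2*y^4 - 3*y^3 - 8*y^2 + y - 16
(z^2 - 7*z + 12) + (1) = z^2 - 7*z + 13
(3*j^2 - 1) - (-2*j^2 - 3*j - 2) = 5*j^2 + 3*j + 1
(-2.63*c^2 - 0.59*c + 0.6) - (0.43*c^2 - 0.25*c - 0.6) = -3.06*c^2 - 0.34*c + 1.2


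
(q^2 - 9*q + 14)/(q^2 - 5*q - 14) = (q - 2)/(q + 2)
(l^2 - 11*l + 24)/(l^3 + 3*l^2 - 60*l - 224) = (l - 3)/(l^2 + 11*l + 28)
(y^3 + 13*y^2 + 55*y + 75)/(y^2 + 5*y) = y + 8 + 15/y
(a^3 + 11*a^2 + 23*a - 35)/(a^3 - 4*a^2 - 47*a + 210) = (a^2 + 4*a - 5)/(a^2 - 11*a + 30)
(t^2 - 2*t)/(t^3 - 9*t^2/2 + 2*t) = 2*(t - 2)/(2*t^2 - 9*t + 4)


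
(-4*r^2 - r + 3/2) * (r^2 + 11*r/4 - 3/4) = -4*r^4 - 12*r^3 + 7*r^2/4 + 39*r/8 - 9/8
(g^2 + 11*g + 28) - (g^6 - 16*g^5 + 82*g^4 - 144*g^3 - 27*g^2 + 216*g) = -g^6 + 16*g^5 - 82*g^4 + 144*g^3 + 28*g^2 - 205*g + 28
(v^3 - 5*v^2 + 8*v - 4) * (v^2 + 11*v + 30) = v^5 + 6*v^4 - 17*v^3 - 66*v^2 + 196*v - 120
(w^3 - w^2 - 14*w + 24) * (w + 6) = w^4 + 5*w^3 - 20*w^2 - 60*w + 144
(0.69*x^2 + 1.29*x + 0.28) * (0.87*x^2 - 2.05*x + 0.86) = 0.6003*x^4 - 0.2922*x^3 - 1.8075*x^2 + 0.5354*x + 0.2408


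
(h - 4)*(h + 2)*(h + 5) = h^3 + 3*h^2 - 18*h - 40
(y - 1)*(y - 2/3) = y^2 - 5*y/3 + 2/3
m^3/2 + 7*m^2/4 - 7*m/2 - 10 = (m/2 + 1)*(m - 5/2)*(m + 4)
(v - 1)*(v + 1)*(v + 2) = v^3 + 2*v^2 - v - 2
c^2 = c^2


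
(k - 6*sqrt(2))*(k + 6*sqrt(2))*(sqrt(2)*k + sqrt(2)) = sqrt(2)*k^3 + sqrt(2)*k^2 - 72*sqrt(2)*k - 72*sqrt(2)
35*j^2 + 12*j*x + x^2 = (5*j + x)*(7*j + x)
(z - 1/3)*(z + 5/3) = z^2 + 4*z/3 - 5/9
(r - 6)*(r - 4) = r^2 - 10*r + 24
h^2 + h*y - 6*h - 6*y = (h - 6)*(h + y)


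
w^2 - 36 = (w - 6)*(w + 6)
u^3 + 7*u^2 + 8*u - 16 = (u - 1)*(u + 4)^2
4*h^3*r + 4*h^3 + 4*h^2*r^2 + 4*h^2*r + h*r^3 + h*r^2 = (2*h + r)^2*(h*r + h)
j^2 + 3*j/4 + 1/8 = (j + 1/4)*(j + 1/2)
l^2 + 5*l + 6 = (l + 2)*(l + 3)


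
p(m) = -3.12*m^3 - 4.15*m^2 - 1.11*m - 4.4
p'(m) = -9.36*m^2 - 8.3*m - 1.11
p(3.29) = -164.08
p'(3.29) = -129.73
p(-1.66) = 0.28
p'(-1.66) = -13.12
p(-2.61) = 25.70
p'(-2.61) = -43.21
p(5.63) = -698.97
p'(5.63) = -344.52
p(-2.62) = 26.13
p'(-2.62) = -43.61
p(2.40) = -74.10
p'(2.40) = -74.94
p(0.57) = -6.96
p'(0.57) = -8.88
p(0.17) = -4.72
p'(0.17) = -2.79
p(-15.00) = 9608.50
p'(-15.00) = -1982.61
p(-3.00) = 45.82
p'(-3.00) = -60.45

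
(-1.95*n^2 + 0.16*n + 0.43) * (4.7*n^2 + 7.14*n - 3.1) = -9.165*n^4 - 13.171*n^3 + 9.2084*n^2 + 2.5742*n - 1.333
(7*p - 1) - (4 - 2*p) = 9*p - 5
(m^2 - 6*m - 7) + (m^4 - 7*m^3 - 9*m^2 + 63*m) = m^4 - 7*m^3 - 8*m^2 + 57*m - 7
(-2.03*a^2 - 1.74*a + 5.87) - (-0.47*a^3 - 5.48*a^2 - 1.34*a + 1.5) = 0.47*a^3 + 3.45*a^2 - 0.4*a + 4.37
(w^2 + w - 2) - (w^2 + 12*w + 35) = -11*w - 37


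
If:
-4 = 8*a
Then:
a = -1/2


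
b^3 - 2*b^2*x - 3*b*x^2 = b*(b - 3*x)*(b + x)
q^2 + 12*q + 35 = (q + 5)*(q + 7)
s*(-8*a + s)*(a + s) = -8*a^2*s - 7*a*s^2 + s^3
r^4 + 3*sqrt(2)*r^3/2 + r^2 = r^2*(r + sqrt(2)/2)*(r + sqrt(2))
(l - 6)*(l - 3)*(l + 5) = l^3 - 4*l^2 - 27*l + 90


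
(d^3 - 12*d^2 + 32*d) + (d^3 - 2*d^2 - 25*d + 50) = 2*d^3 - 14*d^2 + 7*d + 50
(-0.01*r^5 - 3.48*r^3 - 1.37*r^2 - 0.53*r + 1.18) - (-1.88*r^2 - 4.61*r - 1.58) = -0.01*r^5 - 3.48*r^3 + 0.51*r^2 + 4.08*r + 2.76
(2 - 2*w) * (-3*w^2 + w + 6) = 6*w^3 - 8*w^2 - 10*w + 12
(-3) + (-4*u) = -4*u - 3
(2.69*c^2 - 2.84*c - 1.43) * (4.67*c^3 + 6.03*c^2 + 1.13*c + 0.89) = 12.5623*c^5 + 2.9579*c^4 - 20.7636*c^3 - 9.438*c^2 - 4.1435*c - 1.2727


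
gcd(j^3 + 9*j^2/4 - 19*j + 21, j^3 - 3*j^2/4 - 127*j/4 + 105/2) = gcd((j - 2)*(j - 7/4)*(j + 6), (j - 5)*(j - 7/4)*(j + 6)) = j^2 + 17*j/4 - 21/2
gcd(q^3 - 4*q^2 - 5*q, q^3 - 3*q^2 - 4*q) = q^2 + q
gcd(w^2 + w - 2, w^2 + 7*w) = 1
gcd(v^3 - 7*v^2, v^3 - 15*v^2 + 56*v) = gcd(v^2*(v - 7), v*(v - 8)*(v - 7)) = v^2 - 7*v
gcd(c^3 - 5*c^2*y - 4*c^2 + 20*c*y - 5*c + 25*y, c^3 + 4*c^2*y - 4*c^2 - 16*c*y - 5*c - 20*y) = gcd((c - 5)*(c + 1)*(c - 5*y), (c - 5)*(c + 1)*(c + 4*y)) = c^2 - 4*c - 5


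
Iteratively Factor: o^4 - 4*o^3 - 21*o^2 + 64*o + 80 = (o - 4)*(o^3 - 21*o - 20) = (o - 4)*(o + 4)*(o^2 - 4*o - 5) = (o - 5)*(o - 4)*(o + 4)*(o + 1)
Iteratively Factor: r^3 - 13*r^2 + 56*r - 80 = (r - 4)*(r^2 - 9*r + 20) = (r - 4)^2*(r - 5)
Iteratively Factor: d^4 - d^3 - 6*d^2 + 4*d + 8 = (d - 2)*(d^3 + d^2 - 4*d - 4) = (d - 2)^2*(d^2 + 3*d + 2) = (d - 2)^2*(d + 2)*(d + 1)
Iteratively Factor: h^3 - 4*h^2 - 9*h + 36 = (h - 3)*(h^2 - h - 12) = (h - 4)*(h - 3)*(h + 3)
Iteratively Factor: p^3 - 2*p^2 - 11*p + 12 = (p + 3)*(p^2 - 5*p + 4) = (p - 1)*(p + 3)*(p - 4)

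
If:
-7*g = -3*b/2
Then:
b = 14*g/3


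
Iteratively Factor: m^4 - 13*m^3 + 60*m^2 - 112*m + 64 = (m - 4)*(m^3 - 9*m^2 + 24*m - 16) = (m - 4)^2*(m^2 - 5*m + 4) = (m - 4)^2*(m - 1)*(m - 4)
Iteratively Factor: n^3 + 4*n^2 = (n)*(n^2 + 4*n) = n^2*(n + 4)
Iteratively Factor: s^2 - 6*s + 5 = (s - 5)*(s - 1)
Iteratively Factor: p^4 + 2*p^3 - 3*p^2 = (p)*(p^3 + 2*p^2 - 3*p) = p^2*(p^2 + 2*p - 3) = p^2*(p - 1)*(p + 3)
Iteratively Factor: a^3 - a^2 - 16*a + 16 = (a - 4)*(a^2 + 3*a - 4) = (a - 4)*(a + 4)*(a - 1)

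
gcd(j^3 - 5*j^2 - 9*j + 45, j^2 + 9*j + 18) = j + 3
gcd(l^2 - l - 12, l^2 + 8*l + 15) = l + 3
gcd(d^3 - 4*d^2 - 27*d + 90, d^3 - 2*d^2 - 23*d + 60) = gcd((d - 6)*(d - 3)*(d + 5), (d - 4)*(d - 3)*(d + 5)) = d^2 + 2*d - 15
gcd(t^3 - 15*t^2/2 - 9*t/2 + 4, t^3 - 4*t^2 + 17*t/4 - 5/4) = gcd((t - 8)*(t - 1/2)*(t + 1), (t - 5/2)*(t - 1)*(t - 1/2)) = t - 1/2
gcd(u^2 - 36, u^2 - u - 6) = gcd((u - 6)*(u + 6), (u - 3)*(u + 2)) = 1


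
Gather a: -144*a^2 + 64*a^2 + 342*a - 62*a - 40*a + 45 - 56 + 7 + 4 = -80*a^2 + 240*a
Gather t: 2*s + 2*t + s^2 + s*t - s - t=s^2 + s + t*(s + 1)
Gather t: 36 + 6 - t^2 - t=-t^2 - t + 42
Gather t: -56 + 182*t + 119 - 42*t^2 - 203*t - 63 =-42*t^2 - 21*t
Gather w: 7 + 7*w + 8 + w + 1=8*w + 16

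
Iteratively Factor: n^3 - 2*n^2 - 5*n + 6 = (n - 3)*(n^2 + n - 2) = (n - 3)*(n - 1)*(n + 2)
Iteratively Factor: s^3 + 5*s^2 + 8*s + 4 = (s + 2)*(s^2 + 3*s + 2) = (s + 1)*(s + 2)*(s + 2)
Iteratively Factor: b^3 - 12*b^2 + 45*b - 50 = (b - 5)*(b^2 - 7*b + 10) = (b - 5)*(b - 2)*(b - 5)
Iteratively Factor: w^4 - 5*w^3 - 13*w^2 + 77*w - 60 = (w - 1)*(w^3 - 4*w^2 - 17*w + 60) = (w - 1)*(w + 4)*(w^2 - 8*w + 15) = (w - 3)*(w - 1)*(w + 4)*(w - 5)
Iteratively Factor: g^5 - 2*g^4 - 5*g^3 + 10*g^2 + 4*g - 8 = (g - 2)*(g^4 - 5*g^2 + 4) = (g - 2)^2*(g^3 + 2*g^2 - g - 2) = (g - 2)^2*(g - 1)*(g^2 + 3*g + 2) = (g - 2)^2*(g - 1)*(g + 2)*(g + 1)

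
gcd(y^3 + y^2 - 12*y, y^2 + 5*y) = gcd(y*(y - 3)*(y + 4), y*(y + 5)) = y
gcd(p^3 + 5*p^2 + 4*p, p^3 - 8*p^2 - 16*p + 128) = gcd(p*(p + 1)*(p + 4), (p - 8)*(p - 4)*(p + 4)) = p + 4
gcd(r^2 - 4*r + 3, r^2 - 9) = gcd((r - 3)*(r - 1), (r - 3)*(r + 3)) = r - 3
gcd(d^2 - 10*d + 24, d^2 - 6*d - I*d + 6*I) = d - 6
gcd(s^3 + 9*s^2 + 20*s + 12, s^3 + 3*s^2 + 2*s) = s^2 + 3*s + 2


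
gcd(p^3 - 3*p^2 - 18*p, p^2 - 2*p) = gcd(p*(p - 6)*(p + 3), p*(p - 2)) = p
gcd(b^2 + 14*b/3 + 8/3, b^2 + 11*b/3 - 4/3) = b + 4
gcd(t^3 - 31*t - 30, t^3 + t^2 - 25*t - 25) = t^2 + 6*t + 5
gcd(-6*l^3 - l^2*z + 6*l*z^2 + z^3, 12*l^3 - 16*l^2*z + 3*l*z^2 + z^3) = -6*l^2 + 5*l*z + z^2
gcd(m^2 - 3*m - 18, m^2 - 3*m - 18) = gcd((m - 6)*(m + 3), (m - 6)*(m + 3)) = m^2 - 3*m - 18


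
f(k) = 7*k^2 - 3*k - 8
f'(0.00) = -3.00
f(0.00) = -8.00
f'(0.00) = -3.00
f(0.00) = -8.00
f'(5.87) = 79.18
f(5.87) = 215.59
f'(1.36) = 16.04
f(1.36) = 0.87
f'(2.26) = 28.64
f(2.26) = 20.97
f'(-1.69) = -26.66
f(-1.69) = 17.06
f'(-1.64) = -25.96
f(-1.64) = 15.75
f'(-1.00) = -17.00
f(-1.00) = 2.00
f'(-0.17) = -5.38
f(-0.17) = -7.29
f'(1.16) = 13.24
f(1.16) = -2.06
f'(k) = 14*k - 3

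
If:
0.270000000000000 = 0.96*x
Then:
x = 0.28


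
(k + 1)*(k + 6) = k^2 + 7*k + 6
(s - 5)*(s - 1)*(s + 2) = s^3 - 4*s^2 - 7*s + 10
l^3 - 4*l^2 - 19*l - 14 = (l - 7)*(l + 1)*(l + 2)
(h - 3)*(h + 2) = h^2 - h - 6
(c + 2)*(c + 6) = c^2 + 8*c + 12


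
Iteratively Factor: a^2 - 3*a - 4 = (a + 1)*(a - 4)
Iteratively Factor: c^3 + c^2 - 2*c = (c + 2)*(c^2 - c) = c*(c + 2)*(c - 1)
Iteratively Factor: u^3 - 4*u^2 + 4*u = (u - 2)*(u^2 - 2*u) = u*(u - 2)*(u - 2)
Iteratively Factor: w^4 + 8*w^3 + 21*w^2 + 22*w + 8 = (w + 2)*(w^3 + 6*w^2 + 9*w + 4) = (w + 1)*(w + 2)*(w^2 + 5*w + 4) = (w + 1)*(w + 2)*(w + 4)*(w + 1)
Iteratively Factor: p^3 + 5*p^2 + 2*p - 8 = (p + 2)*(p^2 + 3*p - 4) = (p - 1)*(p + 2)*(p + 4)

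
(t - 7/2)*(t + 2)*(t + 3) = t^3 + 3*t^2/2 - 23*t/2 - 21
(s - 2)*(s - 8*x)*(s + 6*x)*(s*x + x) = s^4*x - 2*s^3*x^2 - s^3*x - 48*s^2*x^3 + 2*s^2*x^2 - 2*s^2*x + 48*s*x^3 + 4*s*x^2 + 96*x^3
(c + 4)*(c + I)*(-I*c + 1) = -I*c^3 + 2*c^2 - 4*I*c^2 + 8*c + I*c + 4*I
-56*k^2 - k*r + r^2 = (-8*k + r)*(7*k + r)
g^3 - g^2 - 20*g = g*(g - 5)*(g + 4)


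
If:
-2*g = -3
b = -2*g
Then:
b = -3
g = 3/2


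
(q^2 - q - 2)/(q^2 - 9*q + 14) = (q + 1)/(q - 7)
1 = 1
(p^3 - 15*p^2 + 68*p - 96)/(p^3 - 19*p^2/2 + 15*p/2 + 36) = 2*(p - 4)/(2*p + 3)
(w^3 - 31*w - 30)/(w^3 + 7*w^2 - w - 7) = (w^2 - w - 30)/(w^2 + 6*w - 7)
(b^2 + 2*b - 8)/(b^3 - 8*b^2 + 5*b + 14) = (b + 4)/(b^2 - 6*b - 7)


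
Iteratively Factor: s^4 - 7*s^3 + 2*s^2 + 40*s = (s + 2)*(s^3 - 9*s^2 + 20*s) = (s - 5)*(s + 2)*(s^2 - 4*s) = (s - 5)*(s - 4)*(s + 2)*(s)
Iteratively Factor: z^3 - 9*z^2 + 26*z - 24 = (z - 2)*(z^2 - 7*z + 12) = (z - 3)*(z - 2)*(z - 4)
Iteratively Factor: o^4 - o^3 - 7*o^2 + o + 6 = (o - 1)*(o^3 - 7*o - 6) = (o - 1)*(o + 1)*(o^2 - o - 6) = (o - 3)*(o - 1)*(o + 1)*(o + 2)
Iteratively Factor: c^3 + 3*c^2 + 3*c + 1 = (c + 1)*(c^2 + 2*c + 1) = (c + 1)^2*(c + 1)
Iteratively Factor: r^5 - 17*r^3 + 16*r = (r)*(r^4 - 17*r^2 + 16) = r*(r + 1)*(r^3 - r^2 - 16*r + 16) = r*(r - 4)*(r + 1)*(r^2 + 3*r - 4) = r*(r - 4)*(r + 1)*(r + 4)*(r - 1)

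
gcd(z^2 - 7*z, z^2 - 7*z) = z^2 - 7*z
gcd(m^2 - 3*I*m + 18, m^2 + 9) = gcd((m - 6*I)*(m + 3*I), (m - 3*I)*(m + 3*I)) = m + 3*I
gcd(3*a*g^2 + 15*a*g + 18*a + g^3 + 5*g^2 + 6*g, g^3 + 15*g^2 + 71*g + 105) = g + 3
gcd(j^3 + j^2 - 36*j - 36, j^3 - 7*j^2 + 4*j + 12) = j^2 - 5*j - 6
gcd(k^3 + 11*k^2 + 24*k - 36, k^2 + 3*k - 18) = k + 6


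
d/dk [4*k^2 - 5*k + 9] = 8*k - 5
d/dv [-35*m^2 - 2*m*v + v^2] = -2*m + 2*v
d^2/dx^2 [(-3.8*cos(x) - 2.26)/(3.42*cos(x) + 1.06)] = (-3.923272*cos(x) + 6.329052*cos(2*x) - 18.987156)/(40.001688*cos(x)^3 + 37.194552*cos(x)^2 + 11.528136*cos(x) + 1.191016)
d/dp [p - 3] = 1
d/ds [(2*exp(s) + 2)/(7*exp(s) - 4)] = -22*exp(s)/(7*exp(s) - 4)^2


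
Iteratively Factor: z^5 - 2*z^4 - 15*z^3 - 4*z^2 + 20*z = (z - 5)*(z^4 + 3*z^3 - 4*z) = (z - 5)*(z + 2)*(z^3 + z^2 - 2*z) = (z - 5)*(z + 2)^2*(z^2 - z) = (z - 5)*(z - 1)*(z + 2)^2*(z)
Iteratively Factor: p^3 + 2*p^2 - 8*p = (p - 2)*(p^2 + 4*p) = (p - 2)*(p + 4)*(p)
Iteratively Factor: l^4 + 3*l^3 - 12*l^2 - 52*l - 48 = (l + 2)*(l^3 + l^2 - 14*l - 24) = (l + 2)^2*(l^2 - l - 12) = (l - 4)*(l + 2)^2*(l + 3)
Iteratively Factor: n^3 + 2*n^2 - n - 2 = (n + 1)*(n^2 + n - 2) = (n - 1)*(n + 1)*(n + 2)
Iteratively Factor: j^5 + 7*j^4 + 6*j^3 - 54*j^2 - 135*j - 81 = (j + 3)*(j^4 + 4*j^3 - 6*j^2 - 36*j - 27) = (j + 3)^2*(j^3 + j^2 - 9*j - 9) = (j + 3)^3*(j^2 - 2*j - 3) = (j - 3)*(j + 3)^3*(j + 1)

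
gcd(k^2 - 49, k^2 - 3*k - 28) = k - 7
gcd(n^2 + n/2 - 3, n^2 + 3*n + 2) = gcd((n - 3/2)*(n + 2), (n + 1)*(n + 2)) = n + 2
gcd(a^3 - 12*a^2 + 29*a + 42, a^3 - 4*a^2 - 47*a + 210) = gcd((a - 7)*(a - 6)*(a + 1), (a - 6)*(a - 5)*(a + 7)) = a - 6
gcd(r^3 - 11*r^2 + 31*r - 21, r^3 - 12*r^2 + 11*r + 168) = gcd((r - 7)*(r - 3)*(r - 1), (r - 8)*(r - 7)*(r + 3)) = r - 7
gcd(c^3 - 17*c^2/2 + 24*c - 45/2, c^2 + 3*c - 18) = c - 3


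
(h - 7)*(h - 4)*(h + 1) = h^3 - 10*h^2 + 17*h + 28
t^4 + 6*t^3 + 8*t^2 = t^2*(t + 2)*(t + 4)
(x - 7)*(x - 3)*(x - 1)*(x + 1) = x^4 - 10*x^3 + 20*x^2 + 10*x - 21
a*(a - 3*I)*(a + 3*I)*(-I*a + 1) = -I*a^4 + a^3 - 9*I*a^2 + 9*a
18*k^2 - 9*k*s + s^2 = (-6*k + s)*(-3*k + s)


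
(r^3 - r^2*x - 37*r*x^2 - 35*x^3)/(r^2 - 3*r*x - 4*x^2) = (-r^2 + 2*r*x + 35*x^2)/(-r + 4*x)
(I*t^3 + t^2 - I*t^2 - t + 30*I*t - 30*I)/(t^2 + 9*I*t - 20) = (I*t^2 + t*(6 - I) - 6)/(t + 4*I)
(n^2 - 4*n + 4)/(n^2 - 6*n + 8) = (n - 2)/(n - 4)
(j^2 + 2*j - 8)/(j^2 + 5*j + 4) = (j - 2)/(j + 1)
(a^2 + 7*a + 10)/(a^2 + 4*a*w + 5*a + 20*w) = (a + 2)/(a + 4*w)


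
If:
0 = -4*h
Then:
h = 0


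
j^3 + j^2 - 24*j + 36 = (j - 3)*(j - 2)*(j + 6)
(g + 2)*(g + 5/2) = g^2 + 9*g/2 + 5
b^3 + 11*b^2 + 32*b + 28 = (b + 2)^2*(b + 7)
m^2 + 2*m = m*(m + 2)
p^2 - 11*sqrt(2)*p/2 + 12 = (p - 4*sqrt(2))*(p - 3*sqrt(2)/2)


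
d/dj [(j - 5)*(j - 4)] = 2*j - 9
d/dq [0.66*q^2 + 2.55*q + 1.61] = 1.32*q + 2.55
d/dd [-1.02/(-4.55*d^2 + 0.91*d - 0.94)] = (0.9282 - 9.282*d)/(4.55*d^2 - 0.91*d + 0.94)^2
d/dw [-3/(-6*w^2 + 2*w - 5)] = 6*(1 - 6*w)/(6*w^2 - 2*w + 5)^2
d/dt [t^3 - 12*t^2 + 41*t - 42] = 3*t^2 - 24*t + 41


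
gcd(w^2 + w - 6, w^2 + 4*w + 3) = w + 3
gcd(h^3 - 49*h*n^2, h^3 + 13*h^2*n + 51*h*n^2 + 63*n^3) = h + 7*n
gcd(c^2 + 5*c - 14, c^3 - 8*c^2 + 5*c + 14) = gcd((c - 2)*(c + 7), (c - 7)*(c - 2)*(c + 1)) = c - 2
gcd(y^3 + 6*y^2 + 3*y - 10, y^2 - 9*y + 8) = y - 1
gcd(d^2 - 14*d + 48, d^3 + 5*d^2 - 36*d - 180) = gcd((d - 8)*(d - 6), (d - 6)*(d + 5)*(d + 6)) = d - 6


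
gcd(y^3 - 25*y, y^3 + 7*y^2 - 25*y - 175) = y^2 - 25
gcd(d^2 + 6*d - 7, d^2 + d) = 1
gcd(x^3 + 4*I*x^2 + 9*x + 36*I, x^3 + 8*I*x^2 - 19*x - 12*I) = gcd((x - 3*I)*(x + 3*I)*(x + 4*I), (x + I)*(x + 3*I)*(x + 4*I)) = x^2 + 7*I*x - 12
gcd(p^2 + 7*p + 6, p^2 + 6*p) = p + 6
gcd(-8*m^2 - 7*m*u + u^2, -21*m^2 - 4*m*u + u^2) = 1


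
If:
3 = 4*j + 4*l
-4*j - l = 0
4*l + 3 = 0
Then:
No Solution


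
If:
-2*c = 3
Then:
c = -3/2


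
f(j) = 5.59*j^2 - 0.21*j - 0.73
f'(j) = 11.18*j - 0.21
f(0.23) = -0.48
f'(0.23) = 2.36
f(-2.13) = 25.08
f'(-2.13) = -24.02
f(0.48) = 0.46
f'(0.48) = 5.16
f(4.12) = 93.29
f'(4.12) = 45.85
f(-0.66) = 1.84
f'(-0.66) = -7.59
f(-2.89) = 46.57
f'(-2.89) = -32.52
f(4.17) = 95.60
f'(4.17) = 46.41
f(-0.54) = 1.01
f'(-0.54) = -6.25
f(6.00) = 199.25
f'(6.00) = 66.87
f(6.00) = 199.25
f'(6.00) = 66.87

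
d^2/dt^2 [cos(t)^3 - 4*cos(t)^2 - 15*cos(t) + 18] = 57*cos(t)/4 + 8*cos(2*t) - 9*cos(3*t)/4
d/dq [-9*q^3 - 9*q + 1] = -27*q^2 - 9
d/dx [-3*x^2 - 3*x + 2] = -6*x - 3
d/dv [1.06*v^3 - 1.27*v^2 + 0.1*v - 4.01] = 3.18*v^2 - 2.54*v + 0.1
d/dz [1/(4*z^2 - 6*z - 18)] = (3 - 4*z)/(2*(-2*z^2 + 3*z + 9)^2)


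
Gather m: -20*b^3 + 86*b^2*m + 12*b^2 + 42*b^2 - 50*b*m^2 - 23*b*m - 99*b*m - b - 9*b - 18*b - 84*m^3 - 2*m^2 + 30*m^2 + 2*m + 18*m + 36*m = -20*b^3 + 54*b^2 - 28*b - 84*m^3 + m^2*(28 - 50*b) + m*(86*b^2 - 122*b + 56)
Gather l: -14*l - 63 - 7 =-14*l - 70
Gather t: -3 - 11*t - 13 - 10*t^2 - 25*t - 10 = -10*t^2 - 36*t - 26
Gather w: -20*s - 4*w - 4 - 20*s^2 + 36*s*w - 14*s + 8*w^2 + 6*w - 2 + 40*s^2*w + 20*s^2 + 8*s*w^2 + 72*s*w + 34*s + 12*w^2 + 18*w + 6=w^2*(8*s + 20) + w*(40*s^2 + 108*s + 20)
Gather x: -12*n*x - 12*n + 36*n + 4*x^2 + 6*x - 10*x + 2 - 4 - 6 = 24*n + 4*x^2 + x*(-12*n - 4) - 8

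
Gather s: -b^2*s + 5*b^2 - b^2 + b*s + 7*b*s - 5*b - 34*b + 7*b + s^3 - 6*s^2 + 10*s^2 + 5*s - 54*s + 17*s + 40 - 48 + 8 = 4*b^2 - 32*b + s^3 + 4*s^2 + s*(-b^2 + 8*b - 32)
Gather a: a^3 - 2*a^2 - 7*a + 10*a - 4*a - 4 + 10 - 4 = a^3 - 2*a^2 - a + 2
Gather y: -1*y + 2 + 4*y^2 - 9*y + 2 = 4*y^2 - 10*y + 4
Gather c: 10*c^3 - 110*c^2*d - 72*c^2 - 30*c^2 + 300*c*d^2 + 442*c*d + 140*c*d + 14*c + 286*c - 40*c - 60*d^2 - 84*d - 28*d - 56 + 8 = 10*c^3 + c^2*(-110*d - 102) + c*(300*d^2 + 582*d + 260) - 60*d^2 - 112*d - 48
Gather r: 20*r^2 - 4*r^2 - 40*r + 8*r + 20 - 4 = 16*r^2 - 32*r + 16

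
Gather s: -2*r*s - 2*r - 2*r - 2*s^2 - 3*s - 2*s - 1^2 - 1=-4*r - 2*s^2 + s*(-2*r - 5) - 2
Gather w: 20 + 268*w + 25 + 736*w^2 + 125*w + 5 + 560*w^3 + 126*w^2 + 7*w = 560*w^3 + 862*w^2 + 400*w + 50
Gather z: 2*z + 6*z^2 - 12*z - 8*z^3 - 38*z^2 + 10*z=-8*z^3 - 32*z^2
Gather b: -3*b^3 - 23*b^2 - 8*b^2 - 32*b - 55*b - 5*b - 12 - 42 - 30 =-3*b^3 - 31*b^2 - 92*b - 84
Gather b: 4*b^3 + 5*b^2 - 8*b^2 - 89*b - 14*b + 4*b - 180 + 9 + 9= 4*b^3 - 3*b^2 - 99*b - 162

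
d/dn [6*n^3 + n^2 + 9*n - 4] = 18*n^2 + 2*n + 9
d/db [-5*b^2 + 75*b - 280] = 75 - 10*b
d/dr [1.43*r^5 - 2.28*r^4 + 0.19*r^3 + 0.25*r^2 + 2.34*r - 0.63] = 7.15*r^4 - 9.12*r^3 + 0.57*r^2 + 0.5*r + 2.34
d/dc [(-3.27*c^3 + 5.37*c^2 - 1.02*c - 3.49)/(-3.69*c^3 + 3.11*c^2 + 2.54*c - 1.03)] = (9.6456*c^4 - 24.1392*c^3 - 11.718*c^2 + 10.6456*c + 9.9152)/(13.6161*c^6 - 22.9518*c^5 - 9.0731*c^4 + 23.4002*c^3 + 0.0449999999999999*c^2 - 5.2324*c + 1.0609)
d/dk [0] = 0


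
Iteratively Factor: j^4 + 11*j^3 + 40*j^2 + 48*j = (j + 4)*(j^3 + 7*j^2 + 12*j) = (j + 4)^2*(j^2 + 3*j) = (j + 3)*(j + 4)^2*(j)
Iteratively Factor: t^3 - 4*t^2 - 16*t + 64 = (t + 4)*(t^2 - 8*t + 16) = (t - 4)*(t + 4)*(t - 4)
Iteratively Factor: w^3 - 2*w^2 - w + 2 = (w + 1)*(w^2 - 3*w + 2) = (w - 1)*(w + 1)*(w - 2)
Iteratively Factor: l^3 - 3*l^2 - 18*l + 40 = (l + 4)*(l^2 - 7*l + 10) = (l - 5)*(l + 4)*(l - 2)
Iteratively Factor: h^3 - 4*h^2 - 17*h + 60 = (h + 4)*(h^2 - 8*h + 15) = (h - 3)*(h + 4)*(h - 5)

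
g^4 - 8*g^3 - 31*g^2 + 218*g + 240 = (g - 8)*(g - 6)*(g + 1)*(g + 5)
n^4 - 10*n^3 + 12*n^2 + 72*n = n*(n - 6)^2*(n + 2)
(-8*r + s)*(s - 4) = -8*r*s + 32*r + s^2 - 4*s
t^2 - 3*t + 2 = (t - 2)*(t - 1)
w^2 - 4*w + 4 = (w - 2)^2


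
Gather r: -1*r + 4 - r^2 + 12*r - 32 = -r^2 + 11*r - 28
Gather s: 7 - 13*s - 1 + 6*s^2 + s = 6*s^2 - 12*s + 6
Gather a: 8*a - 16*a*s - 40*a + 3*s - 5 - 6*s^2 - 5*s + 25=a*(-16*s - 32) - 6*s^2 - 2*s + 20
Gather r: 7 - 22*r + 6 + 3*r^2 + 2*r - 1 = 3*r^2 - 20*r + 12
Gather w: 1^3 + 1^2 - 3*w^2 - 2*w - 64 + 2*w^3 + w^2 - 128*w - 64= 2*w^3 - 2*w^2 - 130*w - 126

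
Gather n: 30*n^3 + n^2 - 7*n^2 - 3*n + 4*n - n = 30*n^3 - 6*n^2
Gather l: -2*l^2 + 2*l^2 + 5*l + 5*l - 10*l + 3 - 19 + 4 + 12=0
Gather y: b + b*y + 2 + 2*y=b + y*(b + 2) + 2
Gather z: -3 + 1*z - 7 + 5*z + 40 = 6*z + 30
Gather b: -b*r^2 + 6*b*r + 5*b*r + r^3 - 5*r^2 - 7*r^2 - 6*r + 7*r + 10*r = b*(-r^2 + 11*r) + r^3 - 12*r^2 + 11*r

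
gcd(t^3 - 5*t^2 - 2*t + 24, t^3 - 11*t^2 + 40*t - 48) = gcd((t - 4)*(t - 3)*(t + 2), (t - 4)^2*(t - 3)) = t^2 - 7*t + 12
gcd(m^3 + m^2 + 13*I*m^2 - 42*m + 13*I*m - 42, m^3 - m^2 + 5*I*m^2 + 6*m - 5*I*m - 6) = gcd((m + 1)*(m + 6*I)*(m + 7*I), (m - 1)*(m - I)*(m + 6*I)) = m + 6*I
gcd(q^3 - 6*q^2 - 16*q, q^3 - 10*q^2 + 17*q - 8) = q - 8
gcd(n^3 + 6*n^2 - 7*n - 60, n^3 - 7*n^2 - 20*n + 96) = n^2 + n - 12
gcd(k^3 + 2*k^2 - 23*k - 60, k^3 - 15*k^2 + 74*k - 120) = k - 5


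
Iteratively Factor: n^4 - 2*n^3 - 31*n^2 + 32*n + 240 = (n - 4)*(n^3 + 2*n^2 - 23*n - 60) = (n - 4)*(n + 3)*(n^2 - n - 20) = (n - 4)*(n + 3)*(n + 4)*(n - 5)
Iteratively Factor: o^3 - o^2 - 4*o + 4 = (o - 1)*(o^2 - 4) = (o - 1)*(o + 2)*(o - 2)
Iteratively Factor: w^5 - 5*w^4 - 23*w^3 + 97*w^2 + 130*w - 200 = (w - 5)*(w^4 - 23*w^2 - 18*w + 40) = (w - 5)*(w + 4)*(w^3 - 4*w^2 - 7*w + 10) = (w - 5)^2*(w + 4)*(w^2 + w - 2) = (w - 5)^2*(w + 2)*(w + 4)*(w - 1)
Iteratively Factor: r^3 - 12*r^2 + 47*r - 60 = (r - 3)*(r^2 - 9*r + 20) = (r - 4)*(r - 3)*(r - 5)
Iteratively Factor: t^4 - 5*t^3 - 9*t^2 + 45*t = (t)*(t^3 - 5*t^2 - 9*t + 45) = t*(t - 5)*(t^2 - 9) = t*(t - 5)*(t + 3)*(t - 3)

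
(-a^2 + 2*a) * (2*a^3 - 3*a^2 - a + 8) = -2*a^5 + 7*a^4 - 5*a^3 - 10*a^2 + 16*a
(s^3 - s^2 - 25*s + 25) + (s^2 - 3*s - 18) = s^3 - 28*s + 7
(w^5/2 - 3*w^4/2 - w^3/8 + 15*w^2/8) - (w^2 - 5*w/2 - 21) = w^5/2 - 3*w^4/2 - w^3/8 + 7*w^2/8 + 5*w/2 + 21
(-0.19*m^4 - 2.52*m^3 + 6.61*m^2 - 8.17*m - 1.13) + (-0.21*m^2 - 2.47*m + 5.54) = -0.19*m^4 - 2.52*m^3 + 6.4*m^2 - 10.64*m + 4.41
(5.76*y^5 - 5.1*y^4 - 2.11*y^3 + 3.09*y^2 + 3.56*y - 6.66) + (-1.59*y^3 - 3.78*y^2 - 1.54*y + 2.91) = 5.76*y^5 - 5.1*y^4 - 3.7*y^3 - 0.69*y^2 + 2.02*y - 3.75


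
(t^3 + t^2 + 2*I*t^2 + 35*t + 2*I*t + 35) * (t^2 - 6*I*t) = t^5 + t^4 - 4*I*t^4 + 47*t^3 - 4*I*t^3 + 47*t^2 - 210*I*t^2 - 210*I*t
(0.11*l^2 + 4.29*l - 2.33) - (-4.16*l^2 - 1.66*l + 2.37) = 4.27*l^2 + 5.95*l - 4.7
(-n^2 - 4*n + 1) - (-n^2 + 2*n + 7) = -6*n - 6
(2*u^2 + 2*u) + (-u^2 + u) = u^2 + 3*u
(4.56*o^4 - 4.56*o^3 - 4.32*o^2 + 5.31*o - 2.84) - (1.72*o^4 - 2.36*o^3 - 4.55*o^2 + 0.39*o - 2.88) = 2.84*o^4 - 2.2*o^3 + 0.23*o^2 + 4.92*o + 0.04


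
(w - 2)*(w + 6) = w^2 + 4*w - 12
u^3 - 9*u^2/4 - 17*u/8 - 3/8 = (u - 3)*(u + 1/4)*(u + 1/2)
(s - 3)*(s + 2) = s^2 - s - 6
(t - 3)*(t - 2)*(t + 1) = t^3 - 4*t^2 + t + 6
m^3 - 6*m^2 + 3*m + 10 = (m - 5)*(m - 2)*(m + 1)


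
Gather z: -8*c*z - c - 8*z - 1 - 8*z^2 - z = -c - 8*z^2 + z*(-8*c - 9) - 1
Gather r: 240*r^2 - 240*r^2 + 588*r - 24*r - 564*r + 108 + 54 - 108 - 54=0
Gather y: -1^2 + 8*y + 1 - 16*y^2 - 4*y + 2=-16*y^2 + 4*y + 2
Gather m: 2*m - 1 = 2*m - 1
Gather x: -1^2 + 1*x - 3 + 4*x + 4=5*x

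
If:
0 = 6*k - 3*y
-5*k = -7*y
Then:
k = 0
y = 0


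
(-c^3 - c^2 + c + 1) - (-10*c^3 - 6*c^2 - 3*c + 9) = 9*c^3 + 5*c^2 + 4*c - 8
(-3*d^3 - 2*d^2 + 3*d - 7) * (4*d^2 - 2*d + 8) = -12*d^5 - 2*d^4 - 8*d^3 - 50*d^2 + 38*d - 56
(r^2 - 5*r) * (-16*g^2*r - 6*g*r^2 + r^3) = -16*g^2*r^3 + 80*g^2*r^2 - 6*g*r^4 + 30*g*r^3 + r^5 - 5*r^4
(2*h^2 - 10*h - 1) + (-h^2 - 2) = h^2 - 10*h - 3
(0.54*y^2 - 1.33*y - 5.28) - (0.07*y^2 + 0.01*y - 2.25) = 0.47*y^2 - 1.34*y - 3.03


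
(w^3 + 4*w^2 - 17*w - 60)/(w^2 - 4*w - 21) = (w^2 + w - 20)/(w - 7)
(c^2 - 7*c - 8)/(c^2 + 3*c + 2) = (c - 8)/(c + 2)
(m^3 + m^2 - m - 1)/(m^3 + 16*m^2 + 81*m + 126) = (m^3 + m^2 - m - 1)/(m^3 + 16*m^2 + 81*m + 126)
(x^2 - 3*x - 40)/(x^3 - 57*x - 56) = (x + 5)/(x^2 + 8*x + 7)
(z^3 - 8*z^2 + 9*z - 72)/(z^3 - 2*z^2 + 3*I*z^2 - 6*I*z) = (z^2 - z*(8 + 3*I) + 24*I)/(z*(z - 2))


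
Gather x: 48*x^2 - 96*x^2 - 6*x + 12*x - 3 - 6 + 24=-48*x^2 + 6*x + 15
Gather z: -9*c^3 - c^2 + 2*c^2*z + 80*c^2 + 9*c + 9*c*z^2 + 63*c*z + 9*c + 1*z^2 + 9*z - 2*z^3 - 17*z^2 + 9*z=-9*c^3 + 79*c^2 + 18*c - 2*z^3 + z^2*(9*c - 16) + z*(2*c^2 + 63*c + 18)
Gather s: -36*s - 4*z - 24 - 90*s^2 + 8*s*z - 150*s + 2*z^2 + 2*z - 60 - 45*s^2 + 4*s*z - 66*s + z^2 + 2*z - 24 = -135*s^2 + s*(12*z - 252) + 3*z^2 - 108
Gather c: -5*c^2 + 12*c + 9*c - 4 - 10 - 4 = -5*c^2 + 21*c - 18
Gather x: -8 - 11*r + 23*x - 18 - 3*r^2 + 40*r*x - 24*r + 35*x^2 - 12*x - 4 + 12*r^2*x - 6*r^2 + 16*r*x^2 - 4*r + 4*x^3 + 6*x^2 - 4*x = -9*r^2 - 39*r + 4*x^3 + x^2*(16*r + 41) + x*(12*r^2 + 40*r + 7) - 30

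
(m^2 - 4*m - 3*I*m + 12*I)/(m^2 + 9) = (m - 4)/(m + 3*I)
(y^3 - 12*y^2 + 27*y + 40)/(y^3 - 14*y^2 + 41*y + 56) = (y - 5)/(y - 7)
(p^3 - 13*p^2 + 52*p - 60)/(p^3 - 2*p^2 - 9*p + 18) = (p^2 - 11*p + 30)/(p^2 - 9)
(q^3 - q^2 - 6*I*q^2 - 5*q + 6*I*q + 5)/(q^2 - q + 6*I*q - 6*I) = (q^2 - 6*I*q - 5)/(q + 6*I)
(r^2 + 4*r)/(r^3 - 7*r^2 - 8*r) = (r + 4)/(r^2 - 7*r - 8)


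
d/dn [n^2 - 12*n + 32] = 2*n - 12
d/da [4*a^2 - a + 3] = 8*a - 1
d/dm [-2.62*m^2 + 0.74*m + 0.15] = 0.74 - 5.24*m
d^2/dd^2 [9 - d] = 0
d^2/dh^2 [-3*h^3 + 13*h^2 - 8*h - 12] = 26 - 18*h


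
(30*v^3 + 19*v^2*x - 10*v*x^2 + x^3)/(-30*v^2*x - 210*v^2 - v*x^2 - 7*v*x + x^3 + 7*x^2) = (-5*v^2 - 4*v*x + x^2)/(5*v*x + 35*v + x^2 + 7*x)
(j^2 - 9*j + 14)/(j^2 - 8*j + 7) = (j - 2)/(j - 1)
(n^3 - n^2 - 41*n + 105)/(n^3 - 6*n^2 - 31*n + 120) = (n^2 + 2*n - 35)/(n^2 - 3*n - 40)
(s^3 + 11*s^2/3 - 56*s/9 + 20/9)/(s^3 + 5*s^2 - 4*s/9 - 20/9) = (3*s - 2)/(3*s + 2)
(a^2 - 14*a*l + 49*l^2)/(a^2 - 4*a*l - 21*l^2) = (a - 7*l)/(a + 3*l)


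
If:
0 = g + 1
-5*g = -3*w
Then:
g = -1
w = -5/3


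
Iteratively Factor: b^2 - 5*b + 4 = (b - 4)*(b - 1)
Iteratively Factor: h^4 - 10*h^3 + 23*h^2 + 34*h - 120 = (h - 3)*(h^3 - 7*h^2 + 2*h + 40) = (h - 4)*(h - 3)*(h^2 - 3*h - 10) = (h - 4)*(h - 3)*(h + 2)*(h - 5)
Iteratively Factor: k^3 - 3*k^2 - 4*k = (k)*(k^2 - 3*k - 4) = k*(k - 4)*(k + 1)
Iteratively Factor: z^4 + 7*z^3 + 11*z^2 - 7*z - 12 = (z + 3)*(z^3 + 4*z^2 - z - 4) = (z - 1)*(z + 3)*(z^2 + 5*z + 4) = (z - 1)*(z + 3)*(z + 4)*(z + 1)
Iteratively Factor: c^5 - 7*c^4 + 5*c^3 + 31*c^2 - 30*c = (c - 3)*(c^4 - 4*c^3 - 7*c^2 + 10*c) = (c - 3)*(c + 2)*(c^3 - 6*c^2 + 5*c) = c*(c - 3)*(c + 2)*(c^2 - 6*c + 5) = c*(c - 3)*(c - 1)*(c + 2)*(c - 5)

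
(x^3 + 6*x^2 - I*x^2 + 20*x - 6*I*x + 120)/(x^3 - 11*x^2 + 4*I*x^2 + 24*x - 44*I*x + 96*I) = (x^2 + x*(6 - 5*I) - 30*I)/(x^2 - 11*x + 24)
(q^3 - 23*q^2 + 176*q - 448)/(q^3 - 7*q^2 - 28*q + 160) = (q^2 - 15*q + 56)/(q^2 + q - 20)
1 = 1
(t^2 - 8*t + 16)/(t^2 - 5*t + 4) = (t - 4)/(t - 1)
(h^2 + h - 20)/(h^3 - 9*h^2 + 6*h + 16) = (h^2 + h - 20)/(h^3 - 9*h^2 + 6*h + 16)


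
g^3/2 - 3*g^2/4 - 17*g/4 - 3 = (g/2 + 1/2)*(g - 4)*(g + 3/2)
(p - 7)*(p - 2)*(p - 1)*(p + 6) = p^4 - 4*p^3 - 37*p^2 + 124*p - 84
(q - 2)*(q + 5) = q^2 + 3*q - 10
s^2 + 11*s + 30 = (s + 5)*(s + 6)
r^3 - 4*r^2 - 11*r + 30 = (r - 5)*(r - 2)*(r + 3)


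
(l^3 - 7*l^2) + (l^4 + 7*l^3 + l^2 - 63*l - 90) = l^4 + 8*l^3 - 6*l^2 - 63*l - 90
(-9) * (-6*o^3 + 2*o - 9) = 54*o^3 - 18*o + 81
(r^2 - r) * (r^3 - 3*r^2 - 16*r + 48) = r^5 - 4*r^4 - 13*r^3 + 64*r^2 - 48*r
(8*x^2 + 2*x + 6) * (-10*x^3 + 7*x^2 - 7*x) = -80*x^5 + 36*x^4 - 102*x^3 + 28*x^2 - 42*x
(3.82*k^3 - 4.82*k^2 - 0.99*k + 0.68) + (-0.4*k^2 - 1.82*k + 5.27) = 3.82*k^3 - 5.22*k^2 - 2.81*k + 5.95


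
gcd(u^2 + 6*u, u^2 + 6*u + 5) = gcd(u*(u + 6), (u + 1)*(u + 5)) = 1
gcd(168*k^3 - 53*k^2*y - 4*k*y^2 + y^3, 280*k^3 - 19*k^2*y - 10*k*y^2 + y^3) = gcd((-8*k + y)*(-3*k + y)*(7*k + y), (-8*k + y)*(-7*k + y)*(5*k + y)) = -8*k + y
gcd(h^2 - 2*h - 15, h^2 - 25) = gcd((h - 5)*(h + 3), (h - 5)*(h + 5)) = h - 5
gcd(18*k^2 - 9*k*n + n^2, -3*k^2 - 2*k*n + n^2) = 3*k - n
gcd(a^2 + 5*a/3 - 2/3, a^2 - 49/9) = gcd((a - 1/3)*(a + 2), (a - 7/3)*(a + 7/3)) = 1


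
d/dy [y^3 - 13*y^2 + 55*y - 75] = 3*y^2 - 26*y + 55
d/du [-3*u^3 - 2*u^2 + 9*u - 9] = -9*u^2 - 4*u + 9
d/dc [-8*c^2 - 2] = -16*c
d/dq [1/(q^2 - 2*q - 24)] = 2*(1 - q)/(-q^2 + 2*q + 24)^2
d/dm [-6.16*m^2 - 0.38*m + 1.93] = -12.32*m - 0.38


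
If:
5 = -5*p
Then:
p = -1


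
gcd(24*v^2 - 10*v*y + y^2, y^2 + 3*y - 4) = 1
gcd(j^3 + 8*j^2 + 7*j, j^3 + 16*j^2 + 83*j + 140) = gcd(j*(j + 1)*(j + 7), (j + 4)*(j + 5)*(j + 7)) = j + 7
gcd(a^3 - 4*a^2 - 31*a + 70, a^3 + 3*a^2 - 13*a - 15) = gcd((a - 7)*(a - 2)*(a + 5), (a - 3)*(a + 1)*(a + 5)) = a + 5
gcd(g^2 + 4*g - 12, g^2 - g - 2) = g - 2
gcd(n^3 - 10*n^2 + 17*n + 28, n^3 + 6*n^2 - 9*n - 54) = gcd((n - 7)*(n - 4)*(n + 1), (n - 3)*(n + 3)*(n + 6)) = 1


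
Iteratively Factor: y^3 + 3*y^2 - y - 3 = (y + 3)*(y^2 - 1) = (y - 1)*(y + 3)*(y + 1)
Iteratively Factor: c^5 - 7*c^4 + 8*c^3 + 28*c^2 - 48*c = (c + 2)*(c^4 - 9*c^3 + 26*c^2 - 24*c) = (c - 3)*(c + 2)*(c^3 - 6*c^2 + 8*c) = c*(c - 3)*(c + 2)*(c^2 - 6*c + 8) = c*(c - 4)*(c - 3)*(c + 2)*(c - 2)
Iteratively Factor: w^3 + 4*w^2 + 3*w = (w + 3)*(w^2 + w) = w*(w + 3)*(w + 1)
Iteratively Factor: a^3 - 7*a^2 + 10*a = (a)*(a^2 - 7*a + 10) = a*(a - 2)*(a - 5)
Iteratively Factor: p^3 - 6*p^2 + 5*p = (p)*(p^2 - 6*p + 5) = p*(p - 1)*(p - 5)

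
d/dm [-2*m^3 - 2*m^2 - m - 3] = -6*m^2 - 4*m - 1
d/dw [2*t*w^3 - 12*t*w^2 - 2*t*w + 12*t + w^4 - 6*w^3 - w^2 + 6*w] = 6*t*w^2 - 24*t*w - 2*t + 4*w^3 - 18*w^2 - 2*w + 6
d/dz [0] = 0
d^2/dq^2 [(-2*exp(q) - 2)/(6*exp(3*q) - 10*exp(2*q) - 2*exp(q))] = (-36*exp(5*q) - 36*exp(4*q) + 128*exp(3*q) - 89*exp(2*q) - 15*exp(q) - 1)*exp(-q)/(27*exp(6*q) - 135*exp(5*q) + 198*exp(4*q) - 35*exp(3*q) - 66*exp(2*q) - 15*exp(q) - 1)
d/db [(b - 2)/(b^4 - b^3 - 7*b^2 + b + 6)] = (b^4 - b^3 - 7*b^2 + b - (b - 2)*(4*b^3 - 3*b^2 - 14*b + 1) + 6)/(b^4 - b^3 - 7*b^2 + b + 6)^2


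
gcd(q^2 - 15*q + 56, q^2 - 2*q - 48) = q - 8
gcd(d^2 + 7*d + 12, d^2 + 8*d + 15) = d + 3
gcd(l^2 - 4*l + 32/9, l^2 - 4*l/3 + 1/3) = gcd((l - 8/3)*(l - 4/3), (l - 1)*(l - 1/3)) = 1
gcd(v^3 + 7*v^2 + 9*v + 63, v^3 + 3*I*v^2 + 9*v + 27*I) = v^2 + 9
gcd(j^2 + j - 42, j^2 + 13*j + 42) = j + 7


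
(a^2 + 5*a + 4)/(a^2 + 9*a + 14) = (a^2 + 5*a + 4)/(a^2 + 9*a + 14)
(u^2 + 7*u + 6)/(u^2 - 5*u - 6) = (u + 6)/(u - 6)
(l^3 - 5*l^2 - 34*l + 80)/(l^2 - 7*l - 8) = (l^2 + 3*l - 10)/(l + 1)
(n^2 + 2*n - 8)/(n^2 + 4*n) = (n - 2)/n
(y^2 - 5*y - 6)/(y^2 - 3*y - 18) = (y + 1)/(y + 3)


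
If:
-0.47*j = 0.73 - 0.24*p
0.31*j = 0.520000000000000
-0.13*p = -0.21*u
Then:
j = 1.68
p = 6.33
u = 3.92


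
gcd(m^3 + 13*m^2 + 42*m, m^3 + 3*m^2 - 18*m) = m^2 + 6*m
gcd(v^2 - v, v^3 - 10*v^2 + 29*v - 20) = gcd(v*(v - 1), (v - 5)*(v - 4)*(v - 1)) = v - 1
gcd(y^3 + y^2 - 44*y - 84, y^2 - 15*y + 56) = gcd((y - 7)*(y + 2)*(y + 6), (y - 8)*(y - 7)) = y - 7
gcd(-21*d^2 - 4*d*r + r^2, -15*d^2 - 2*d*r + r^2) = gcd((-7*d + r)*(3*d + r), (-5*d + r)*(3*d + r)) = 3*d + r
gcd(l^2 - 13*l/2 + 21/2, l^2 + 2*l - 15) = l - 3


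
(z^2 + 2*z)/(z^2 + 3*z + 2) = z/(z + 1)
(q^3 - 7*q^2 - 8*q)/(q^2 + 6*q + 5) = q*(q - 8)/(q + 5)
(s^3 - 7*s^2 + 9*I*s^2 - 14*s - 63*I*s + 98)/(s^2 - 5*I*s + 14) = (s^2 + 7*s*(-1 + I) - 49*I)/(s - 7*I)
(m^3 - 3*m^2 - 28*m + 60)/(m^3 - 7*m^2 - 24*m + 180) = (m - 2)/(m - 6)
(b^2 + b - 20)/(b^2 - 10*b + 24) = (b + 5)/(b - 6)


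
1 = 1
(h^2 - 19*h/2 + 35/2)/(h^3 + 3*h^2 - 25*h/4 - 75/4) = 2*(h - 7)/(2*h^2 + 11*h + 15)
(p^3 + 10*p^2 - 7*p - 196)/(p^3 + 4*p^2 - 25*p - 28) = (p + 7)/(p + 1)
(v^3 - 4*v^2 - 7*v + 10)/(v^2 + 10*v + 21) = (v^3 - 4*v^2 - 7*v + 10)/(v^2 + 10*v + 21)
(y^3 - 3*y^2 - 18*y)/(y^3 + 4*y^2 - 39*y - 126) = y/(y + 7)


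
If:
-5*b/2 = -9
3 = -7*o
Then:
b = 18/5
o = -3/7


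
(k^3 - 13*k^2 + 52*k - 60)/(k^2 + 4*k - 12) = (k^2 - 11*k + 30)/(k + 6)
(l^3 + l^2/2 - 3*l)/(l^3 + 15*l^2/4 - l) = 2*(2*l^2 + l - 6)/(4*l^2 + 15*l - 4)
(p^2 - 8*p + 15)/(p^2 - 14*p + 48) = (p^2 - 8*p + 15)/(p^2 - 14*p + 48)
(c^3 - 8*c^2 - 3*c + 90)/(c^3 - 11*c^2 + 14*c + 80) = (c^2 - 3*c - 18)/(c^2 - 6*c - 16)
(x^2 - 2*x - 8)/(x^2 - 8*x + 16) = (x + 2)/(x - 4)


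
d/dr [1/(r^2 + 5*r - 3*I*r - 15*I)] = (-2*r - 5 + 3*I)/(r^2 + 5*r - 3*I*r - 15*I)^2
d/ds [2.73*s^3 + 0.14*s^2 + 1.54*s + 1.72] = 8.19*s^2 + 0.28*s + 1.54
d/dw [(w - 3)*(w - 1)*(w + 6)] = 3*w^2 + 4*w - 21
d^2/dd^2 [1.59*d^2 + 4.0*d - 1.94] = 3.18000000000000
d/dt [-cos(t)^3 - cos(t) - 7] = (3*cos(t)^2 + 1)*sin(t)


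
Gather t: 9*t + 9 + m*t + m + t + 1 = m + t*(m + 10) + 10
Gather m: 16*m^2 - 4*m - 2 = 16*m^2 - 4*m - 2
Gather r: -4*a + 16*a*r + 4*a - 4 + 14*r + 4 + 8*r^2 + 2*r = 8*r^2 + r*(16*a + 16)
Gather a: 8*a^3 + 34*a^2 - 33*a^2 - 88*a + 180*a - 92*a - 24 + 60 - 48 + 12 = 8*a^3 + a^2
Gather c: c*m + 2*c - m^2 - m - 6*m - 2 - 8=c*(m + 2) - m^2 - 7*m - 10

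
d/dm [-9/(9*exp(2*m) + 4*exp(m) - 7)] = (162*exp(m) + 36)*exp(m)/(9*exp(2*m) + 4*exp(m) - 7)^2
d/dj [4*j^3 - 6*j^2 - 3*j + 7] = 12*j^2 - 12*j - 3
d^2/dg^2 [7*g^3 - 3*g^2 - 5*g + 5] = 42*g - 6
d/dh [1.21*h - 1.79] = 1.21000000000000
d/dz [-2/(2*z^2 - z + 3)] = 2*(4*z - 1)/(2*z^2 - z + 3)^2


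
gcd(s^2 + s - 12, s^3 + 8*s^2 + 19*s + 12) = s + 4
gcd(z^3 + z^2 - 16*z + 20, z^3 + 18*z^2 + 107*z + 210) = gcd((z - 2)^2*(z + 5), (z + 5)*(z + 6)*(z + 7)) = z + 5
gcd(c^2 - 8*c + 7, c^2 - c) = c - 1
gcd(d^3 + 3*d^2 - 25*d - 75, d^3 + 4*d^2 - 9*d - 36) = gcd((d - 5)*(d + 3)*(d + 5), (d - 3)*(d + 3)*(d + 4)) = d + 3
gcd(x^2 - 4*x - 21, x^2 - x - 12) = x + 3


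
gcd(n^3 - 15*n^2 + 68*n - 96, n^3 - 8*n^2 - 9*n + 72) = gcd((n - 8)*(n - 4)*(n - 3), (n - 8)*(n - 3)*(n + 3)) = n^2 - 11*n + 24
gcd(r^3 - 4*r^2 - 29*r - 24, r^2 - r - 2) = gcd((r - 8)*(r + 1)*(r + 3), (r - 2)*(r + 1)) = r + 1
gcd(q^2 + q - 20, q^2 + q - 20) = q^2 + q - 20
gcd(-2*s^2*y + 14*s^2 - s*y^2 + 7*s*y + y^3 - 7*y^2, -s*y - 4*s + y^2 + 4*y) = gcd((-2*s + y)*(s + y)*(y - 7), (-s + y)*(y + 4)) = 1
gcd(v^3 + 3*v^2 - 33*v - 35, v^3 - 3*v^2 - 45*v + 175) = v^2 + 2*v - 35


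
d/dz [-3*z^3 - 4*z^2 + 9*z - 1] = -9*z^2 - 8*z + 9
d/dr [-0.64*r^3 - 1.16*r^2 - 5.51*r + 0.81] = -1.92*r^2 - 2.32*r - 5.51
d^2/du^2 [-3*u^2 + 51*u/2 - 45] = -6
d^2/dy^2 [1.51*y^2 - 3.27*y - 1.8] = 3.02000000000000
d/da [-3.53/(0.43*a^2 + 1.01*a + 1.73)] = (3.0358*a + 3.5653)/(0.43*a^2 + 1.01*a + 1.73)^2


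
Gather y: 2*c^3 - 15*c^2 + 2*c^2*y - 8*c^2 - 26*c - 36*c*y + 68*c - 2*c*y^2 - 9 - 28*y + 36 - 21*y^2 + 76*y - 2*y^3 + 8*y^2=2*c^3 - 23*c^2 + 42*c - 2*y^3 + y^2*(-2*c - 13) + y*(2*c^2 - 36*c + 48) + 27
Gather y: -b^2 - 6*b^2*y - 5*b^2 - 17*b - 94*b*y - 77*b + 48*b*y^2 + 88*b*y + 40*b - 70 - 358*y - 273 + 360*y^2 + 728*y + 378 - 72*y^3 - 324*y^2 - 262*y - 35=-6*b^2 - 54*b - 72*y^3 + y^2*(48*b + 36) + y*(-6*b^2 - 6*b + 108)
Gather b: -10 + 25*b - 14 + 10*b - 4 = 35*b - 28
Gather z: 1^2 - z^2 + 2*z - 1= -z^2 + 2*z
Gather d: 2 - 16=-14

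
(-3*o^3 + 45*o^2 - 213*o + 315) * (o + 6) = -3*o^4 + 27*o^3 + 57*o^2 - 963*o + 1890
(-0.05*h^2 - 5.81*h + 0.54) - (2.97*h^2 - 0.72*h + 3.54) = -3.02*h^2 - 5.09*h - 3.0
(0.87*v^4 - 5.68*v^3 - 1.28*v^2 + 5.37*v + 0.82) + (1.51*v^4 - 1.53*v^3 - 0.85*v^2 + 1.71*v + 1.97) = 2.38*v^4 - 7.21*v^3 - 2.13*v^2 + 7.08*v + 2.79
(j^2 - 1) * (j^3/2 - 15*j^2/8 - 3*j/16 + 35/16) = j^5/2 - 15*j^4/8 - 11*j^3/16 + 65*j^2/16 + 3*j/16 - 35/16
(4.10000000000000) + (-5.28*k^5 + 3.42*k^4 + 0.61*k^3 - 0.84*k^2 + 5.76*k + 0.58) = -5.28*k^5 + 3.42*k^4 + 0.61*k^3 - 0.84*k^2 + 5.76*k + 4.68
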